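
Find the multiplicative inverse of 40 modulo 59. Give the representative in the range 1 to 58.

59 = 1·40 + 19
40 = 2·19 + 2
19 = 9·2 + 1
2 = 2·1 + 0
Back-substituting gives 40·31 ≡ 1 (mod 59).

31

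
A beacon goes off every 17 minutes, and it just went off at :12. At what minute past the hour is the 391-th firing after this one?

391·17 = 6647.
6647 = 110·60 + 47, so 6647 mod 60 = 47.
(12 + 47) mod 60 = 59.

59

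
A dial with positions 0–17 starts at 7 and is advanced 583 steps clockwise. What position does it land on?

583 = 32·18 + 7, so 583 mod 18 = 7.
(7 + 7) mod 18 = 14.

14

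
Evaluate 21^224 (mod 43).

Square-and-reduce mod 43: 21^1≡21, 21^2≡11, 21^4≡35, 21^8≡21, 21^16≡11, 21^32≡35, 21^64≡21, 21^128≡11.
224 = 32 + 64 + 128, so 21^224 ≡ 35·21·11 ≡ 1 (mod 43).

1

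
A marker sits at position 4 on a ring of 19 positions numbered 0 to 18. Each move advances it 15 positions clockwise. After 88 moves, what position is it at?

13

88·15 = 1320.
1320 = 69·19 + 9, so 1320 mod 19 = 9.
(4 + 9) mod 19 = 13.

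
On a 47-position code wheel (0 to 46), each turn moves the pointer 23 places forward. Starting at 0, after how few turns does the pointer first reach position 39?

16

The inverse of 23 mod 47 is 45 (since 23·45 = 1035 ≡ 1).
Multiplying both sides by 45: x ≡ 45·39 = 1755 ≡ 16 (mod 47).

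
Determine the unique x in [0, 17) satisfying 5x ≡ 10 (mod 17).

The inverse of 5 mod 17 is 7 (since 5·7 = 35 ≡ 1).
Multiplying both sides by 7: x ≡ 7·10 = 70 ≡ 2 (mod 17).
Check: 5·2 = 10 = 0·17 + 10.

2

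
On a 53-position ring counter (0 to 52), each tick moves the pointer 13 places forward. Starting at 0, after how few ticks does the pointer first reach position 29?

43

13⁻¹ ≡ 49 (mod 53) because 13·49 = 637 = 12·53 + 1.
Multiplying both sides by 49: x ≡ 49·29 = 1421 ≡ 43 (mod 53).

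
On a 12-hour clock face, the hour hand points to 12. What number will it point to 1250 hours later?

2

1250 − 104·12 = 2, so 1250 ≡ 2 (mod 12).
12 + 2 → 2 on a 12-hour dial.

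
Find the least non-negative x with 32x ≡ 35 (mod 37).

30

32⁻¹ ≡ 22 (mod 37) because 32·22 = 704 = 19·37 + 1.
Multiplying both sides by 22: x ≡ 22·35 = 770 ≡ 30 (mod 37).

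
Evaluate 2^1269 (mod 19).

By repeated squaring mod 19: 2^1≡2, 2^2≡4, 2^4≡16, 2^8≡9, 2^16≡5, 2^32≡6, 2^64≡17, 2^128≡4, 2^256≡16, 2^512≡9, 2^1024≡5.
1269 = 1 + 4 + 16 + 32 + 64 + 128 + 1024, so 2^1269 ≡ 2·16·5·6·17·4·5 ≡ 18 (mod 19).

18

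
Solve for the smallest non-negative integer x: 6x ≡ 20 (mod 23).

6⁻¹ ≡ 4 (mod 23) because 6·4 = 24 = 1·23 + 1.
So x ≡ 4·20 = 80 ≡ 11 (mod 23).
Check: 6·11 = 66 = 2·23 + 20.

11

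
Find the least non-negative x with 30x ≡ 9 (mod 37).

The inverse of 30 mod 37 is 21 (since 30·21 = 630 ≡ 1).
Multiplying both sides by 21: x ≡ 21·9 = 189 ≡ 4 (mod 37).
Check: 30·4 = 120 = 3·37 + 9.

4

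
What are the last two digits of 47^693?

Square-and-reduce mod 100: 47^1≡47, 47^2≡9, 47^4≡81, 47^8≡61, 47^16≡21, 47^32≡41, 47^64≡81, 47^128≡61, 47^256≡21, 47^512≡41.
Since 693 = 1 + 4 + 16 + 32 + 128 + 512 in binary, 47^693 ≡ 47·81·21·41·61·41 ≡ 27 (mod 100).

27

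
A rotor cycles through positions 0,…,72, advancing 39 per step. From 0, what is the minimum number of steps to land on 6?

39⁻¹ ≡ 15 (mod 73) because 39·15 = 585 = 8·73 + 1.
Multiplying both sides by 15: x ≡ 15·6 = 90 ≡ 17 (mod 73).

17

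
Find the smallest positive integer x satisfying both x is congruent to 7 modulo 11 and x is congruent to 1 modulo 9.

73

Since 9·5 ≡ 1 (mod 11), take x = 1 + 9·((7−1)·5 mod 11) = 1 + 9·8 = 73.
Check: 73 mod 11 = 7, 73 mod 9 = 1.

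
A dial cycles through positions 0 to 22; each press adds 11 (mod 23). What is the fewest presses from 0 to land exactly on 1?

23 = 2·11 + 1
11 = 11·1 + 0
Back-substituting gives 11·21 ≡ 1 (mod 23).

21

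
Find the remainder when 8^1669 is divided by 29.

10

By repeated squaring mod 29: 8^1≡8, 8^2≡6, 8^4≡7, 8^8≡20, 8^16≡23, 8^32≡7, 8^64≡20, 8^128≡23, 8^256≡7, 8^512≡20, 8^1024≡23.
1669 = 1 + 4 + 128 + 512 + 1024, so 8^1669 ≡ 8·7·23·20·23 ≡ 10 (mod 29).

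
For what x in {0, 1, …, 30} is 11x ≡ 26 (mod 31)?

The inverse of 11 mod 31 is 17 (since 11·17 = 187 ≡ 1).
So x ≡ 17·26 = 442 ≡ 8 (mod 31).

8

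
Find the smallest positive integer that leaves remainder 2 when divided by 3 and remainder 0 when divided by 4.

8

Since 4·1 ≡ 1 (mod 3), take x = 0 + 4·((2−0)·1 mod 3) = 0 + 4·2 = 8.
Check: 8 mod 3 = 2, 8 mod 4 = 0.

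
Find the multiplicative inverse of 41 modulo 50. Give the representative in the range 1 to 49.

11

50 = 1·41 + 9
41 = 4·9 + 5
9 = 1·5 + 4
5 = 1·4 + 1
4 = 4·1 + 0
Back-substituting gives 41·11 ≡ 1 (mod 50).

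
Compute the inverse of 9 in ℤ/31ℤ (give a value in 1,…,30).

7

9·7 = 63 = 2·31 + 1, so 9⁻¹ ≡ 7 (mod 31).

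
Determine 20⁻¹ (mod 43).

43 = 2·20 + 3
20 = 6·3 + 2
3 = 1·2 + 1
2 = 2·1 + 0
Back-substituting gives 20·28 ≡ 1 (mod 43).

28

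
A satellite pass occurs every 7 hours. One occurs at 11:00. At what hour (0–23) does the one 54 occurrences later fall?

5

54·7 = 378.
378 mod 24 = 18 (since 15·24 = 360).
(11 + 18) mod 24 = 5.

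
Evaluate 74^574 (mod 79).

Square-and-reduce mod 79: 74^1≡74, 74^2≡25, 74^4≡72, 74^8≡49, 74^16≡31, 74^32≡13, 74^64≡11, 74^128≡42, 74^256≡26, 74^512≡44.
574 = 2 + 4 + 8 + 16 + 32 + 512, so 74^574 ≡ 25·72·49·31·13·44 ≡ 32 (mod 79).

32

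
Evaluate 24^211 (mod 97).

43

Successive squares of 24 mod 97: 24^1≡24, 24^2≡91, 24^4≡36, 24^8≡35, 24^16≡61, 24^32≡35, 24^64≡61, 24^128≡35.
Since 211 = 1 + 2 + 16 + 64 + 128 in binary, 24^211 ≡ 24·91·61·61·35 ≡ 43 (mod 97).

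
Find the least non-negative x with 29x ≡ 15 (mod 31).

The inverse of 29 mod 31 is 15 (since 29·15 = 435 ≡ 1).
Multiplying both sides by 15: x ≡ 15·15 = 225 ≡ 8 (mod 31).

8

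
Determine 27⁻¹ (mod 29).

14

27·14 = 378 = 13·29 + 1, so 27⁻¹ ≡ 14 (mod 29).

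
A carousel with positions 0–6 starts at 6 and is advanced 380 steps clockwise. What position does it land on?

1

380 = 54·7 + 2, so 380 mod 7 = 2.
(6 + 2) mod 7 = 1.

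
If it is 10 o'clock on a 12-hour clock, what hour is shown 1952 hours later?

6

1952 mod 12 = 8 (since 162·12 = 1944).
10 + 8 → 6 on a 12-hour dial.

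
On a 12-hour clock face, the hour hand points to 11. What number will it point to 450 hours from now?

450 mod 12 = 6 (since 37·12 = 444).
11 + 6 → 5 on a 12-hour dial.

5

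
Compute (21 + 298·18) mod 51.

298·18 = 5364.
Dividing 5364 by 51 gives quotient 105 and remainder 9.
(21 + 9) mod 51 = 30.

30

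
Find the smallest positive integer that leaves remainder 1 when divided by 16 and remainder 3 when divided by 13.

81

Since 13·5 ≡ 1 (mod 16), take x = 3 + 13·((1−3)·5 mod 16) = 3 + 13·6 = 81.
Check: 81 mod 16 = 1, 81 mod 13 = 3.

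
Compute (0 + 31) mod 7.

31 mod 7 = 3 (since 4·7 = 28).
(0 + 3) mod 7 = 3.

3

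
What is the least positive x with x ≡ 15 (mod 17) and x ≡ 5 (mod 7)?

117

x ≡ 5 (mod 7) gives x ∈ {5, 12, 19, 26, 33, 40, 47, 54, …}.
The first of these with x mod 17 = 15 is 117.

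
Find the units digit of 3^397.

Powers of 3 mod 10 repeat with period 4: 3, 9, 7, 1.
397 mod 4 = 1, so the last digit matches 3^1 = 3.

3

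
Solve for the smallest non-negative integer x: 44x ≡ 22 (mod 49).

The inverse of 44 mod 49 is 39 (since 44·39 = 1716 ≡ 1).
Multiplying both sides by 39: x ≡ 39·22 = 858 ≡ 25 (mod 49).

25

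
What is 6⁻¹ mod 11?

2

11 = 1·6 + 5
6 = 1·5 + 1
5 = 5·1 + 0
Back-substituting gives 6·2 ≡ 1 (mod 11).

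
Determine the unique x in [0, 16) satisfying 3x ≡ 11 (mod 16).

9

The inverse of 3 mod 16 is 11 (since 3·11 = 33 ≡ 1).
So x ≡ 11·11 = 121 ≡ 9 (mod 16).
Check: 3·9 = 27 = 1·16 + 11.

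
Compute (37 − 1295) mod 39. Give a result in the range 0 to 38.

1295 = 33·39 + 8, so 1295 mod 39 = 8.
(37 − 8) mod 39 = 29.

29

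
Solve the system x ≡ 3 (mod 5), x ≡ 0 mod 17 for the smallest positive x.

68

Since 17·3 ≡ 1 (mod 5), take x = 0 + 17·((3−0)·3 mod 5) = 0 + 17·4 = 68.
Check: 68 mod 5 = 3, 68 mod 17 = 0.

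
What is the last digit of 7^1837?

7

Last digits of 7^n: 7, 9, 3, 1 (period 4).
1837 mod 4 = 1, so the last digit matches 7^1 = 7.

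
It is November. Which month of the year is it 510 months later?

May

510 mod 12 = 6 (since 42·12 = 504).
November + 6 months → May.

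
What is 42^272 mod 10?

Last digits of 2^n: 2, 4, 8, 6 (period 4).
272 leaves remainder 0 on division by 4, so 42^272 ends in 6.

6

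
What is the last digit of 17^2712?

The units digit of 17^n cycles with period 4: 7, 9, 3, 1, …
2712 mod 4 = 0, so the last digit matches 7^4 = 1.

1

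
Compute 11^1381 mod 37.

11

Square-and-reduce mod 37: 11^1≡11, 11^2≡10, 11^4≡26, 11^8≡10, 11^16≡26, 11^32≡10, 11^64≡26, 11^128≡10, 11^256≡26, 11^512≡10, 11^1024≡26.
Since 1381 = 1 + 4 + 32 + 64 + 256 + 1024 in binary, 11^1381 ≡ 11·26·10·26·26·26 ≡ 11 (mod 37).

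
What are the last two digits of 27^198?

69

Square-and-reduce mod 100: 27^1≡27, 27^2≡29, 27^4≡41, 27^8≡81, 27^16≡61, 27^32≡21, 27^64≡41, 27^128≡81.
198 = 2 + 4 + 64 + 128, so 27^198 ≡ 29·41·41·81 ≡ 69 (mod 100).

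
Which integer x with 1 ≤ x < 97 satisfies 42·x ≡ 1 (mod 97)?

42·67 = 2814 = 29·97 + 1, so 42⁻¹ ≡ 67 (mod 97).

67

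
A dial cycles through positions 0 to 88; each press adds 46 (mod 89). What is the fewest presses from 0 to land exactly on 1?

60

89 = 1·46 + 43
46 = 1·43 + 3
43 = 14·3 + 1
3 = 3·1 + 0
Back-substituting gives 46·60 ≡ 1 (mod 89).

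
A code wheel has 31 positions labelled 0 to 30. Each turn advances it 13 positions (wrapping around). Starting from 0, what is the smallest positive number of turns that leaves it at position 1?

12

31 = 2·13 + 5
13 = 2·5 + 3
5 = 1·3 + 2
3 = 1·2 + 1
2 = 2·1 + 0
Back-substituting gives 13·12 ≡ 1 (mod 31).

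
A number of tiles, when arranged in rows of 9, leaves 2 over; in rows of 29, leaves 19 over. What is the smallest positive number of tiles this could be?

164

Since 29·5 ≡ 1 (mod 9), take x = 19 + 29·((2−19)·5 mod 9) = 19 + 29·5 = 164.
Check: 164 mod 9 = 2, 164 mod 29 = 19.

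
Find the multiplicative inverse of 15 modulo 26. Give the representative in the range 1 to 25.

15·7 = 105 = 4·26 + 1, so 15⁻¹ ≡ 7 (mod 26).

7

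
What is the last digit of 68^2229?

Powers of 8 mod 10 repeat with period 4: 8, 4, 2, 6.
2229 leaves remainder 1 on division by 4, so 68^2229 ends in 8.

8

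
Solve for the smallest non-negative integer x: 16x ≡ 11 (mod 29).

17

The inverse of 16 mod 29 is 20 (since 16·20 = 320 ≡ 1).
Multiplying both sides by 20: x ≡ 20·11 = 220 ≡ 17 (mod 29).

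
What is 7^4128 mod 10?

Powers of 7 mod 10 repeat with period 4: 7, 9, 3, 1.
4128 mod 4 = 0, so the last digit matches 7^4 = 1.

1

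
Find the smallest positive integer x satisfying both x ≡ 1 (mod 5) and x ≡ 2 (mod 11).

46

x ≡ 1 (mod 5) gives x ∈ {1, 6, 11, 16, 21, 26, 31, 36, …}.
The first of these with x mod 11 = 2 is 46.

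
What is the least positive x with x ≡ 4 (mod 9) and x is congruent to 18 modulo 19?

94

x ≡ 4 (mod 9) gives x ∈ {4, 13, 22, 31, 40, 49, 58, 67, …}.
The first of these with x mod 19 = 18 is 94.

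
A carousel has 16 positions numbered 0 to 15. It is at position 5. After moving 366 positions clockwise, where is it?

3

366 − 22·16 = 14, so 366 ≡ 14 (mod 16).
(5 + 14) mod 16 = 3.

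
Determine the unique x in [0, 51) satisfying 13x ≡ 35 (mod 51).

The inverse of 13 mod 51 is 4 (since 13·4 = 52 ≡ 1).
So x ≡ 4·35 = 140 ≡ 38 (mod 51).

38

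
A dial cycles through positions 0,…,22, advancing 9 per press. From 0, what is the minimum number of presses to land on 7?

11

9⁻¹ ≡ 18 (mod 23) because 9·18 = 162 = 7·23 + 1.
So x ≡ 18·7 = 126 ≡ 11 (mod 23).
Check: 9·11 = 99 = 4·23 + 7.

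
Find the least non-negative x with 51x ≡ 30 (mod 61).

58

51⁻¹ ≡ 6 (mod 61) because 51·6 = 306 = 5·61 + 1.
So x ≡ 6·30 = 180 ≡ 58 (mod 61).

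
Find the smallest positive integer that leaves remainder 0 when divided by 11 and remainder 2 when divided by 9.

x ≡ 2 (mod 9) gives x ∈ {2, 11}.
The first of these with x mod 11 = 0 is 11.

11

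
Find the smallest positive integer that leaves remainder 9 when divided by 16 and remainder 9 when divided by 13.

9

Since 13·5 ≡ 1 (mod 16), take x = 9 + 13·((9−9)·5 mod 16) = 9 + 13·0 = 9.
Check: 9 mod 16 = 9, 9 mod 13 = 9.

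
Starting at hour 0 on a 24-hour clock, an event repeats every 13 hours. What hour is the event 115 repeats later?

7

115·13 = 1495.
1495 = 62·24 + 7, so 1495 mod 24 = 7.
(0 + 7) mod 24 = 7.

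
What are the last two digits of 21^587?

41

By repeated squaring mod 100: 21^1≡21, 21^2≡41, 21^4≡81, 21^8≡61, 21^16≡21, 21^32≡41, 21^64≡81, 21^128≡61, 21^256≡21, 21^512≡41.
587 = 1 + 2 + 8 + 64 + 512, so 21^587 ≡ 21·41·61·81·41 ≡ 41 (mod 100).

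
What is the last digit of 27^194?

Last digits of 7^n: 7, 9, 3, 1 (period 4).
194 mod 4 = 2, so the last digit matches 7^2 = 9.

9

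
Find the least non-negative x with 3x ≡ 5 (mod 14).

3⁻¹ ≡ 5 (mod 14) because 3·5 = 15 = 1·14 + 1.
So x ≡ 5·5 = 25 ≡ 11 (mod 14).

11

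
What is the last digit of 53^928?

Last digits of 3^n: 3, 9, 7, 1 (period 4).
928 leaves remainder 0 on division by 4, so 53^928 ends in 1.

1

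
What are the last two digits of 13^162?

69

Square-and-reduce mod 100: 13^1≡13, 13^2≡69, 13^4≡61, 13^8≡21, 13^16≡41, 13^32≡81, 13^64≡61, 13^128≡21.
Since 162 = 2 + 32 + 128 in binary, 13^162 ≡ 69·81·21 ≡ 69 (mod 100).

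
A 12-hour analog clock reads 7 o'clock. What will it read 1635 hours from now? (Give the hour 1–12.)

10

1635 − 136·12 = 3, so 1635 ≡ 3 (mod 12).
7 + 3 → 10 on a 12-hour dial.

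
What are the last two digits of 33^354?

29

Successive squares of 33 mod 100: 33^1≡33, 33^2≡89, 33^4≡21, 33^8≡41, 33^16≡81, 33^32≡61, 33^64≡21, 33^128≡41, 33^256≡81.
354 = 2 + 32 + 64 + 256, so 33^354 ≡ 89·61·21·81 ≡ 29 (mod 100).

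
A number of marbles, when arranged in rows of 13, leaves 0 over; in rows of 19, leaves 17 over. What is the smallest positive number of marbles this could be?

x ≡ 0 (mod 13) gives x ∈ {0, 13, 26, 39, 52, 65, 78, 91, …}.
The first of these with x mod 19 = 17 is 169.

169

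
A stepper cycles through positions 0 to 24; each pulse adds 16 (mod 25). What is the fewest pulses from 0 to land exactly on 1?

16·11 = 176 = 7·25 + 1, so 16⁻¹ ≡ 11 (mod 25).

11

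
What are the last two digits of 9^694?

61

By repeated squaring mod 100: 9^1≡9, 9^2≡81, 9^4≡61, 9^8≡21, 9^16≡41, 9^32≡81, 9^64≡61, 9^128≡21, 9^256≡41, 9^512≡81.
Since 694 = 2 + 4 + 16 + 32 + 128 + 512 in binary, 9^694 ≡ 81·61·41·81·21·81 ≡ 61 (mod 100).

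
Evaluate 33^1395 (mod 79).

27

By repeated squaring mod 79: 33^1≡33, 33^2≡62, 33^4≡52, 33^8≡18, 33^16≡8, 33^32≡64, 33^64≡67, 33^128≡65, 33^256≡38, 33^512≡22, 33^1024≡10.
1395 = 1 + 2 + 16 + 32 + 64 + 256 + 1024, so 33^1395 ≡ 33·62·8·64·67·38·10 ≡ 27 (mod 79).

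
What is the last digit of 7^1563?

3

Powers of 7 mod 10 repeat with period 4: 7, 9, 3, 1.
1563 leaves remainder 3 on division by 4, so 7^1563 ends in 3.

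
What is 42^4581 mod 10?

Last digits of 2^n: 2, 4, 8, 6 (period 4).
4581 mod 4 = 1, so the last digit matches 2^1 = 2.

2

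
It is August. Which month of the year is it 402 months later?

February

402 mod 12 = 6 (since 33·12 = 396).
August + 6 months → February.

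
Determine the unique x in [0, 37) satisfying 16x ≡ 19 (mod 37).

16⁻¹ ≡ 7 (mod 37) because 16·7 = 112 = 3·37 + 1.
Multiplying both sides by 7: x ≡ 7·19 = 133 ≡ 22 (mod 37).

22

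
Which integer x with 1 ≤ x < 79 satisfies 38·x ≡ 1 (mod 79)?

52

38·52 = 1976 = 25·79 + 1, so 38⁻¹ ≡ 52 (mod 79).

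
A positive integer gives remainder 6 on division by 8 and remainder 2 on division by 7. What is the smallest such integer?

x ≡ 2 (mod 7) gives x ∈ {2, 9, 16, 23, 30}.
The first of these with x mod 8 = 6 is 30.

30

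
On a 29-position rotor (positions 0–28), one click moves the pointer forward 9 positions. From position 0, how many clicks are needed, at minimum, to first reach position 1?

13

29 = 3·9 + 2
9 = 4·2 + 1
2 = 2·1 + 0
Back-substituting gives 9·13 ≡ 1 (mod 29).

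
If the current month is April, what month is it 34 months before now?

34 mod 12 = 10 (since 2·12 = 24).
April − 10 months → June.

June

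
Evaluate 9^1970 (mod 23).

9

By repeated squaring mod 23: 9^1≡9, 9^2≡12, 9^4≡6, 9^8≡13, 9^16≡8, 9^32≡18, 9^64≡2, 9^128≡4, 9^256≡16, 9^512≡3, 9^1024≡9.
1970 = 2 + 16 + 32 + 128 + 256 + 512 + 1024, so 9^1970 ≡ 12·8·18·4·16·3·9 ≡ 9 (mod 23).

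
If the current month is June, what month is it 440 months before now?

440 mod 12 = 8 (since 36·12 = 432).
June − 8 months → October.

October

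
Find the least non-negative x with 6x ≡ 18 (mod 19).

3

6⁻¹ ≡ 16 (mod 19) because 6·16 = 96 = 5·19 + 1.
Multiplying both sides by 16: x ≡ 16·18 = 288 ≡ 3 (mod 19).
Check: 6·3 = 18 = 0·19 + 18.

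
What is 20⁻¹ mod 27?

27 = 1·20 + 7
20 = 2·7 + 6
7 = 1·6 + 1
6 = 6·1 + 0
Back-substituting gives 20·23 ≡ 1 (mod 27).

23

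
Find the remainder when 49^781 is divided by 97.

86

Square-and-reduce mod 97: 49^1≡49, 49^2≡73, 49^4≡91, 49^8≡36, 49^16≡35, 49^32≡61, 49^64≡35, 49^128≡61, 49^256≡35, 49^512≡61.
Since 781 = 1 + 4 + 8 + 256 + 512 in binary, 49^781 ≡ 49·91·36·35·61 ≡ 86 (mod 97).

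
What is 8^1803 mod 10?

2

Last digits of 8^n: 8, 4, 2, 6 (period 4).
1803 leaves remainder 3 on division by 4, so 8^1803 ends in 2.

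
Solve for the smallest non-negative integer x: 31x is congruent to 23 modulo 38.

The inverse of 31 mod 38 is 27 (since 31·27 = 837 ≡ 1).
Multiplying both sides by 27: x ≡ 27·23 = 621 ≡ 13 (mod 38).

13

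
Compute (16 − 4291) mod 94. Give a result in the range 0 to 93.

49

4291 mod 94 = 61 (since 45·94 = 4230).
(16 − 61) mod 94 = 49.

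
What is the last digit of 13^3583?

Last digits of 3^n: 3, 9, 7, 1 (period 4).
3583 leaves remainder 3 on division by 4, so 13^3583 ends in 7.

7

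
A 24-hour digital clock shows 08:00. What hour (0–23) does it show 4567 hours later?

4567 − 190·24 = 7, so 4567 ≡ 7 (mod 24).
(8 + 7) mod 24 = 15.

15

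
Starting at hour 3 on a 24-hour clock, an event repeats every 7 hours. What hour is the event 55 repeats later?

4

55·7 = 385.
385 − 16·24 = 1, so 385 ≡ 1 (mod 24).
(3 + 1) mod 24 = 4.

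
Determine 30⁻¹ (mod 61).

30·59 = 1770 = 29·61 + 1, so 30⁻¹ ≡ 59 (mod 61).

59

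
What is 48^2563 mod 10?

2

Last digits of 8^n: 8, 4, 2, 6 (period 4).
2563 leaves remainder 3 on division by 4, so 48^2563 ends in 2.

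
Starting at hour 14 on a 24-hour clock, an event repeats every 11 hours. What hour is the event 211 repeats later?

7

211·11 = 2321.
2321 − 96·24 = 17, so 2321 ≡ 17 (mod 24).
(14 + 17) mod 24 = 7.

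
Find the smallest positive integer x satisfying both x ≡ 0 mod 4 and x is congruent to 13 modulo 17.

Since 17·1 ≡ 1 (mod 4), take x = 13 + 17·((0−13)·1 mod 4) = 13 + 17·3 = 64.
Check: 64 mod 4 = 0, 64 mod 17 = 13.

64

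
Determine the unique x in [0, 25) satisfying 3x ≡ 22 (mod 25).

24

3⁻¹ ≡ 17 (mod 25) because 3·17 = 51 = 2·25 + 1.
So x ≡ 17·22 = 374 ≡ 24 (mod 25).
Check: 3·24 = 72 = 2·25 + 22.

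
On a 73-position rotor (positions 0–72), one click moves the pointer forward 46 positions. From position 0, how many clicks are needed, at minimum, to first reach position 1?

46·27 = 1242 = 17·73 + 1, so 46⁻¹ ≡ 27 (mod 73).

27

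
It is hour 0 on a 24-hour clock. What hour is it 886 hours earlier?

886 mod 24 = 22 (since 36·24 = 864).
(0 − 22) mod 24 = 2.

2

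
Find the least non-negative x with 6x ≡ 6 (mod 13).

1

6⁻¹ ≡ 11 (mod 13) because 6·11 = 66 = 5·13 + 1.
So x ≡ 11·6 = 66 ≡ 1 (mod 13).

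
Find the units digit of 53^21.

Powers of 3 mod 10 repeat with period 4: 3, 9, 7, 1.
21 leaves remainder 1 on division by 4, so 53^21 ends in 3.

3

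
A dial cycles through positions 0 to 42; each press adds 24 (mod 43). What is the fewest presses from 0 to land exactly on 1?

9

43 = 1·24 + 19
24 = 1·19 + 5
19 = 3·5 + 4
5 = 1·4 + 1
4 = 4·1 + 0
Back-substituting gives 24·9 ≡ 1 (mod 43).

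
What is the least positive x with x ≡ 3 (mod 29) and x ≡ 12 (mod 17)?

148

x ≡ 12 (mod 17) gives x ∈ {12, 29, 46, 63, 80, 97, 114, 131, …}.
The first of these with x mod 29 = 3 is 148.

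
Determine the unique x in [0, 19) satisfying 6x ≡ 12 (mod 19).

2

The inverse of 6 mod 19 is 16 (since 6·16 = 96 ≡ 1).
Multiplying both sides by 16: x ≡ 16·12 = 192 ≡ 2 (mod 19).
Check: 6·2 = 12 = 0·19 + 12.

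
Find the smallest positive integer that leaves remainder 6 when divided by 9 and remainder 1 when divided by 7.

15

Since 7·4 ≡ 1 (mod 9), take x = 1 + 7·((6−1)·4 mod 9) = 1 + 7·2 = 15.
Check: 15 mod 9 = 6, 15 mod 7 = 1.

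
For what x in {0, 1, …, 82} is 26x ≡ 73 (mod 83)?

6

26⁻¹ ≡ 16 (mod 83) because 26·16 = 416 = 5·83 + 1.
So x ≡ 16·73 = 1168 ≡ 6 (mod 83).
Check: 26·6 = 156 = 1·83 + 73.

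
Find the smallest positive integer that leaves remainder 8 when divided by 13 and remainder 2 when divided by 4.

x ≡ 2 (mod 4) gives x ∈ {2, 6, 10, 14, 18, 22, 26, 30, …}.
The first of these with x mod 13 = 8 is 34.

34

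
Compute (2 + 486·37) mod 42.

486·37 = 17982.
17982 − 428·42 = 6, so 17982 ≡ 6 (mod 42).
(2 + 6) mod 42 = 8.

8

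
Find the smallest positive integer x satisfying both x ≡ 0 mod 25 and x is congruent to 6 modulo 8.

150

Since 8·22 ≡ 1 (mod 25), take x = 6 + 8·((0−6)·22 mod 25) = 6 + 8·18 = 150.
Check: 150 mod 25 = 0, 150 mod 8 = 6.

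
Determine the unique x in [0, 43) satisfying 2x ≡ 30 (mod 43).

The inverse of 2 mod 43 is 22 (since 2·22 = 44 ≡ 1).
Multiplying both sides by 22: x ≡ 22·30 = 660 ≡ 15 (mod 43).

15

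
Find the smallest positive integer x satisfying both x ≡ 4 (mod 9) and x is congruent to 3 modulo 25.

103

x ≡ 4 (mod 9) gives x ∈ {4, 13, 22, 31, 40, 49, 58, 67, …}.
The first of these with x mod 25 = 3 is 103.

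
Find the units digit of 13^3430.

The units digit of 13^n cycles with period 4: 3, 9, 7, 1, …
3430 mod 4 = 2, so the last digit matches 3^2 = 9.

9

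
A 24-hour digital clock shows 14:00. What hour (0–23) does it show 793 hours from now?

793 = 33·24 + 1, so 793 mod 24 = 1.
(14 + 1) mod 24 = 15.

15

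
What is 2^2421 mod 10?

2

The units digit of 2^n cycles with period 4: 2, 4, 8, 6, …
2421 mod 4 = 1, so the last digit matches 2^1 = 2.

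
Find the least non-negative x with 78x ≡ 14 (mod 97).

35

The inverse of 78 mod 97 is 51 (since 78·51 = 3978 ≡ 1).
Multiplying both sides by 51: x ≡ 51·14 = 714 ≡ 35 (mod 97).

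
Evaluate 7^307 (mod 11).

6

By repeated squaring mod 11: 7^1≡7, 7^2≡5, 7^4≡3, 7^8≡9, 7^16≡4, 7^32≡5, 7^64≡3, 7^128≡9, 7^256≡4.
Since 307 = 1 + 2 + 16 + 32 + 256 in binary, 7^307 ≡ 7·5·4·5·4 ≡ 6 (mod 11).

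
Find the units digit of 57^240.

1

Last digits of 7^n: 7, 9, 3, 1 (period 4).
240 leaves remainder 0 on division by 4, so 57^240 ends in 1.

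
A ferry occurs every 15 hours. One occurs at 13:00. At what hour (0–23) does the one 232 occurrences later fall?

232·15 = 3480.
3480 mod 24 = 0 (since 145·24 = 3480).
(13 + 0) mod 24 = 13.

13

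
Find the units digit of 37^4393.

7

The units digit of 37^n cycles with period 4: 7, 9, 3, 1, …
4393 mod 4 = 1, so the last digit matches 7^1 = 7.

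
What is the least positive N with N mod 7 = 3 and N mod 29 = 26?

x ≡ 3 (mod 7) gives x ∈ {3, 10, 17, 24, 31, 38, 45, 52, …}.
The first of these with x mod 29 = 26 is 171.

171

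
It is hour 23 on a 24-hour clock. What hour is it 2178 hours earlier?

Dividing 2178 by 24 gives quotient 90 and remainder 18.
(23 − 18) mod 24 = 5.

5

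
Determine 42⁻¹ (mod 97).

97 = 2·42 + 13
42 = 3·13 + 3
13 = 4·3 + 1
3 = 3·1 + 0
Back-substituting gives 42·67 ≡ 1 (mod 97).

67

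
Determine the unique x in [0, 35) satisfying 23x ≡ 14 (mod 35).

28

23⁻¹ ≡ 32 (mod 35) because 23·32 = 736 = 21·35 + 1.
So x ≡ 32·14 = 448 ≡ 28 (mod 35).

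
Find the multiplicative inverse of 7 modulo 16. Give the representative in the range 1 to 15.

7

7·7 = 49 = 3·16 + 1, so 7⁻¹ ≡ 7 (mod 16).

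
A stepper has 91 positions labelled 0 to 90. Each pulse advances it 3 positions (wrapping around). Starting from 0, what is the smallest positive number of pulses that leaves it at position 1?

3·61 = 183 = 2·91 + 1, so 3⁻¹ ≡ 61 (mod 91).

61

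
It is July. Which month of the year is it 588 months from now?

July

588 mod 12 = 0 (since 49·12 = 588).
July + 0 months → July.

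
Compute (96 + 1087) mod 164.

35

1087 = 6·164 + 103, so 1087 mod 164 = 103.
(96 + 103) mod 164 = 35.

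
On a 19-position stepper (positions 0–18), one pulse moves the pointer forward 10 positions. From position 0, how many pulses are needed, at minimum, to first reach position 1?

2

10·2 = 20 = 1·19 + 1, so 10⁻¹ ≡ 2 (mod 19).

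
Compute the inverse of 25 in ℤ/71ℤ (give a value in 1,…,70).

54

25·54 = 1350 = 19·71 + 1, so 25⁻¹ ≡ 54 (mod 71).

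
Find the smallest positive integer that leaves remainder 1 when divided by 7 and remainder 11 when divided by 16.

Since 16·4 ≡ 1 (mod 7), take x = 11 + 16·((1−11)·4 mod 7) = 11 + 16·2 = 43.
Check: 43 mod 7 = 1, 43 mod 16 = 11.

43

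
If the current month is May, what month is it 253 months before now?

April

253 = 21·12 + 1, so 253 mod 12 = 1.
May − 1 month → April.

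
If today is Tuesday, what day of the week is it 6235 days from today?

6235 = 890·7 + 5, so 6235 mod 7 = 5.
Tuesday + 5 days → Sunday.

Sunday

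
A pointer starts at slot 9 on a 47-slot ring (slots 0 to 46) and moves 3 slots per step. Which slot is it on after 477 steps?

477·3 = 1431.
1431 − 30·47 = 21, so 1431 ≡ 21 (mod 47).
(9 + 21) mod 47 = 30.

30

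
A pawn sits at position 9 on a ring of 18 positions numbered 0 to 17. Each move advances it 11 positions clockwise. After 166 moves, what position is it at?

17

166·11 = 1826.
1826 mod 18 = 8 (since 101·18 = 1818).
(9 + 8) mod 18 = 17.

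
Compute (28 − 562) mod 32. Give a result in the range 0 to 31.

10

562 − 17·32 = 18, so 562 ≡ 18 (mod 32).
(28 − 18) mod 32 = 10.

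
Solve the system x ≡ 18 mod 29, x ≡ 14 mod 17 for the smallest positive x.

337

Since 17·12 ≡ 1 (mod 29), take x = 14 + 17·((18−14)·12 mod 29) = 14 + 17·19 = 337.
Check: 337 mod 29 = 18, 337 mod 17 = 14.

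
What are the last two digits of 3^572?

Square-and-reduce mod 100: 3^1≡3, 3^2≡9, 3^4≡81, 3^8≡61, 3^16≡21, 3^32≡41, 3^64≡81, 3^128≡61, 3^256≡21, 3^512≡41.
572 = 4 + 8 + 16 + 32 + 512, so 3^572 ≡ 81·61·21·41·41 ≡ 41 (mod 100).

41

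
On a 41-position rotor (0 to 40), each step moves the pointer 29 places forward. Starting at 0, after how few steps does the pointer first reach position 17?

The inverse of 29 mod 41 is 17 (since 29·17 = 493 ≡ 1).
Multiplying both sides by 17: x ≡ 17·17 = 289 ≡ 2 (mod 41).
Check: 29·2 = 58 = 1·41 + 17.

2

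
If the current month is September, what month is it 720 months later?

September

Dividing 720 by 12 gives quotient 60 and remainder 0.
September + 0 months → September.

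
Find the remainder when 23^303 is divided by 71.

By repeated squaring mod 71: 23^1≡23, 23^2≡32, 23^4≡30, 23^8≡48, 23^16≡32, 23^32≡30, 23^64≡48, 23^128≡32, 23^256≡30.
303 = 1 + 2 + 4 + 8 + 32 + 256, so 23^303 ≡ 23·32·30·48·30·30 ≡ 39 (mod 71).

39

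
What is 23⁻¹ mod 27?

20

27 = 1·23 + 4
23 = 5·4 + 3
4 = 1·3 + 1
3 = 3·1 + 0
Back-substituting gives 23·20 ≡ 1 (mod 27).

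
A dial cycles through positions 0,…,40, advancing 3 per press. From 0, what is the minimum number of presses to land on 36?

12

3⁻¹ ≡ 14 (mod 41) because 3·14 = 42 = 1·41 + 1.
So x ≡ 14·36 = 504 ≡ 12 (mod 41).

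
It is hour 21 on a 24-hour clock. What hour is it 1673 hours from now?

14

1673 mod 24 = 17 (since 69·24 = 1656).
(21 + 17) mod 24 = 14.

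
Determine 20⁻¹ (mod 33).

20·5 = 100 = 3·33 + 1, so 20⁻¹ ≡ 5 (mod 33).

5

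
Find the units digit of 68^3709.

Powers of 8 mod 10 repeat with period 4: 8, 4, 2, 6.
3709 leaves remainder 1 on division by 4, so 68^3709 ends in 8.

8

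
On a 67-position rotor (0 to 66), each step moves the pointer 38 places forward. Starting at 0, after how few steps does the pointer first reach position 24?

38⁻¹ ≡ 30 (mod 67) because 38·30 = 1140 = 17·67 + 1.
So x ≡ 30·24 = 720 ≡ 50 (mod 67).
Check: 38·50 = 1900 = 28·67 + 24.

50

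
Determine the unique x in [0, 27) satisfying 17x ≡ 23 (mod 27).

22

The inverse of 17 mod 27 is 8 (since 17·8 = 136 ≡ 1).
Multiplying both sides by 8: x ≡ 8·23 = 184 ≡ 22 (mod 27).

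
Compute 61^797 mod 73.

Successive squares of 61 mod 73: 61^1≡61, 61^2≡71, 61^4≡4, 61^8≡16, 61^16≡37, 61^32≡55, 61^64≡32, 61^128≡2, 61^256≡4, 61^512≡16.
Since 797 = 1 + 4 + 8 + 16 + 256 + 512 in binary, 61^797 ≡ 61·4·16·37·4·16 ≡ 25 (mod 73).

25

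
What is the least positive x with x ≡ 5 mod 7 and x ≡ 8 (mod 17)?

110

Since 17·5 ≡ 1 (mod 7), take x = 8 + 17·((5−8)·5 mod 7) = 8 + 17·6 = 110.
Check: 110 mod 7 = 5, 110 mod 17 = 8.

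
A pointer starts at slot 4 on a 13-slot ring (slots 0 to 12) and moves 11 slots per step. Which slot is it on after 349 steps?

8

349·11 = 3839.
Dividing 3839 by 13 gives quotient 295 and remainder 4.
(4 + 4) mod 13 = 8.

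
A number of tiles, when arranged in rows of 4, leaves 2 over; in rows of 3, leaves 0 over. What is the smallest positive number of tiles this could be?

Since 3·3 ≡ 1 (mod 4), take x = 0 + 3·((2−0)·3 mod 4) = 0 + 3·2 = 6.
Check: 6 mod 4 = 2, 6 mod 3 = 0.

6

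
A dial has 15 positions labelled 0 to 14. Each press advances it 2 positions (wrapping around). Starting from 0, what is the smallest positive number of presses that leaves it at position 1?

8

15 = 7·2 + 1
2 = 2·1 + 0
Back-substituting gives 2·8 ≡ 1 (mod 15).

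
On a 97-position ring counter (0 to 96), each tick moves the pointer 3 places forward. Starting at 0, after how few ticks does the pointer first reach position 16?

The inverse of 3 mod 97 is 65 (since 3·65 = 195 ≡ 1).
Multiplying both sides by 65: x ≡ 65·16 = 1040 ≡ 70 (mod 97).

70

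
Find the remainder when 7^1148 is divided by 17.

Successive squares of 7 mod 17: 7^1≡7, 7^2≡15, 7^4≡4, 7^8≡16, 7^16≡1, 7^32≡1, 7^64≡1, 7^128≡1, 7^256≡1, 7^512≡1, 7^1024≡1.
Since 1148 = 4 + 8 + 16 + 32 + 64 + 1024 in binary, 7^1148 ≡ 4·16·1·1·1·1 ≡ 13 (mod 17).

13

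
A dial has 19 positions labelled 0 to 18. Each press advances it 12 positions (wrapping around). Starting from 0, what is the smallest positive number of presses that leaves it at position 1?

8

12·8 = 96 = 5·19 + 1, so 12⁻¹ ≡ 8 (mod 19).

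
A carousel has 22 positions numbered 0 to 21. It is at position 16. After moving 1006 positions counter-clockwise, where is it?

1006 = 45·22 + 16, so 1006 mod 22 = 16.
(16 − 16) mod 22 = 0.

0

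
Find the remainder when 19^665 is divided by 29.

By repeated squaring mod 29: 19^1≡19, 19^2≡13, 19^4≡24, 19^8≡25, 19^16≡16, 19^32≡24, 19^64≡25, 19^128≡16, 19^256≡24, 19^512≡25.
665 = 1 + 8 + 16 + 128 + 512, so 19^665 ≡ 19·25·16·16·25 ≡ 17 (mod 29).

17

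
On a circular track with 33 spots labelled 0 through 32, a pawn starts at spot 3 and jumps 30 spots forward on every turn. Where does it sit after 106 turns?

15

106·30 = 3180.
3180 = 96·33 + 12, so 3180 mod 33 = 12.
(3 + 12) mod 33 = 15.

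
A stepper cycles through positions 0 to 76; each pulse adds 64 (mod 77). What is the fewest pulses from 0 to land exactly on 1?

77 = 1·64 + 13
64 = 4·13 + 12
13 = 1·12 + 1
12 = 12·1 + 0
Back-substituting gives 64·71 ≡ 1 (mod 77).

71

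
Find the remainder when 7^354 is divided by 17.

15

Successive squares of 7 mod 17: 7^1≡7, 7^2≡15, 7^4≡4, 7^8≡16, 7^16≡1, 7^32≡1, 7^64≡1, 7^128≡1, 7^256≡1.
354 = 2 + 32 + 64 + 256, so 7^354 ≡ 15·1·1·1 ≡ 15 (mod 17).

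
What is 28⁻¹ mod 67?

12

67 = 2·28 + 11
28 = 2·11 + 6
11 = 1·6 + 5
6 = 1·5 + 1
5 = 5·1 + 0
Back-substituting gives 28·12 ≡ 1 (mod 67).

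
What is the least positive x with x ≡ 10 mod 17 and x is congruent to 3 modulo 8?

27

x ≡ 3 (mod 8) gives x ∈ {3, 11, 19, 27}.
The first of these with x mod 17 = 10 is 27.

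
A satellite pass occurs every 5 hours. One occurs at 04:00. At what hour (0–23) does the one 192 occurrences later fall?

4

192·5 = 960.
960 − 40·24 = 0, so 960 ≡ 0 (mod 24).
(4 + 0) mod 24 = 4.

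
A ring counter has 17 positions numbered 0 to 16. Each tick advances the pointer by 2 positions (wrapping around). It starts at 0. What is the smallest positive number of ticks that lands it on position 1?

2⁻¹ ≡ 9 (mod 17) because 2·9 = 18 = 1·17 + 1.
Multiplying both sides by 9: x ≡ 9·1 = 9 ≡ 9 (mod 17).

9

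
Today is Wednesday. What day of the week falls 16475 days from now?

16475 = 2353·7 + 4, so 16475 mod 7 = 4.
Wednesday + 4 days → Sunday.

Sunday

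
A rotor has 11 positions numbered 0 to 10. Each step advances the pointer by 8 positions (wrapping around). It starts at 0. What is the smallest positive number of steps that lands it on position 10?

The inverse of 8 mod 11 is 7 (since 8·7 = 56 ≡ 1).
Multiplying both sides by 7: x ≡ 7·10 = 70 ≡ 4 (mod 11).

4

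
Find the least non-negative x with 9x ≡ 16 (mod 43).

40

The inverse of 9 mod 43 is 24 (since 9·24 = 216 ≡ 1).
So x ≡ 24·16 = 384 ≡ 40 (mod 43).
Check: 9·40 = 360 = 8·43 + 16.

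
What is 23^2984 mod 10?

1

Powers of 3 mod 10 repeat with period 4: 3, 9, 7, 1.
2984 leaves remainder 0 on division by 4, so 23^2984 ends in 1.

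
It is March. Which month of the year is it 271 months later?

October

Dividing 271 by 12 gives quotient 22 and remainder 7.
March + 7 months → October.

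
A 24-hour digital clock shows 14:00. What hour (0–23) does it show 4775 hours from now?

13

Dividing 4775 by 24 gives quotient 198 and remainder 23.
(14 + 23) mod 24 = 13.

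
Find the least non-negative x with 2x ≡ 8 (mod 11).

4

2⁻¹ ≡ 6 (mod 11) because 2·6 = 12 = 1·11 + 1.
So x ≡ 6·8 = 48 ≡ 4 (mod 11).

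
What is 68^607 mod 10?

The units digit of 68^n cycles with period 4: 8, 4, 2, 6, …
607 mod 4 = 3, so the last digit matches 8^3 = 2.

2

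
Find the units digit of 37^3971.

3

Powers of 7 mod 10 repeat with period 4: 7, 9, 3, 1.
3971 leaves remainder 3 on division by 4, so 37^3971 ends in 3.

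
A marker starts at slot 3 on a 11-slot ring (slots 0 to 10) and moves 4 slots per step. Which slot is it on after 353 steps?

7

353·4 = 1412.
1412 − 128·11 = 4, so 1412 ≡ 4 (mod 11).
(3 + 4) mod 11 = 7.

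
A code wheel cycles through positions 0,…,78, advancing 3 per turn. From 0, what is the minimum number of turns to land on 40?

66

The inverse of 3 mod 79 is 53 (since 3·53 = 159 ≡ 1).
So x ≡ 53·40 = 2120 ≡ 66 (mod 79).
Check: 3·66 = 198 = 2·79 + 40.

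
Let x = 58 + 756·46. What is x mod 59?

756·46 = 34776.
34776 mod 59 = 25 (since 589·59 = 34751).
(58 + 25) mod 59 = 24.

24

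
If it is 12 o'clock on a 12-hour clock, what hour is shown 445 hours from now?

445 mod 12 = 1 (since 37·12 = 444).
12 + 1 → 1 on a 12-hour dial.

1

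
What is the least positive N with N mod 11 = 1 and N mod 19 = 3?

Since 19·7 ≡ 1 (mod 11), take x = 3 + 19·((1−3)·7 mod 11) = 3 + 19·8 = 155.
Check: 155 mod 11 = 1, 155 mod 19 = 3.

155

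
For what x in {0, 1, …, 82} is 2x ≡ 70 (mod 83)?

35

2⁻¹ ≡ 42 (mod 83) because 2·42 = 84 = 1·83 + 1.
So x ≡ 42·70 = 2940 ≡ 35 (mod 83).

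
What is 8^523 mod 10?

The units digit of 8^n cycles with period 4: 8, 4, 2, 6, …
523 mod 4 = 3, so the last digit matches 8^3 = 2.

2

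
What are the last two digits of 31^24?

21

Successive squares of 31 mod 100: 31^1≡31, 31^2≡61, 31^4≡21, 31^8≡41, 31^16≡81.
24 = 8 + 16, so 31^24 ≡ 41·81 ≡ 21 (mod 100).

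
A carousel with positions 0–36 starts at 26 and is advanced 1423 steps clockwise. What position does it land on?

6

1423 − 38·37 = 17, so 1423 ≡ 17 (mod 37).
(26 + 17) mod 37 = 6.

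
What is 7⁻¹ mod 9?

9 = 1·7 + 2
7 = 3·2 + 1
2 = 2·1 + 0
Back-substituting gives 7·4 ≡ 1 (mod 9).

4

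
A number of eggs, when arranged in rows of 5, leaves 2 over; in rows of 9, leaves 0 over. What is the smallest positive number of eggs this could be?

27

Since 9·4 ≡ 1 (mod 5), take x = 0 + 9·((2−0)·4 mod 5) = 0 + 9·3 = 27.
Check: 27 mod 5 = 2, 27 mod 9 = 0.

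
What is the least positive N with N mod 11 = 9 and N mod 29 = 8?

240

x ≡ 9 (mod 11) gives x ∈ {9, 20, 31, 42, 53, 64, 75, 86, …}.
The first of these with x mod 29 = 8 is 240.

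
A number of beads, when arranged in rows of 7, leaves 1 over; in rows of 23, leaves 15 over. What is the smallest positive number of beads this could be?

15

Since 23·4 ≡ 1 (mod 7), take x = 15 + 23·((1−15)·4 mod 7) = 15 + 23·0 = 15.
Check: 15 mod 7 = 1, 15 mod 23 = 15.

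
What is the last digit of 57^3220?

1

Last digits of 7^n: 7, 9, 3, 1 (period 4).
3220 mod 4 = 0, so the last digit matches 7^4 = 1.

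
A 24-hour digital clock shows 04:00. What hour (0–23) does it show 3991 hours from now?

Dividing 3991 by 24 gives quotient 166 and remainder 7.
(4 + 7) mod 24 = 11.

11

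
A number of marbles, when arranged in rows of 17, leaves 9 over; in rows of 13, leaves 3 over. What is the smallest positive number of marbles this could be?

94

Since 13·4 ≡ 1 (mod 17), take x = 3 + 13·((9−3)·4 mod 17) = 3 + 13·7 = 94.
Check: 94 mod 17 = 9, 94 mod 13 = 3.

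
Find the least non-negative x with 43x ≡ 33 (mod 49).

19

43⁻¹ ≡ 8 (mod 49) because 43·8 = 344 = 7·49 + 1.
So x ≡ 8·33 = 264 ≡ 19 (mod 49).
Check: 43·19 = 817 = 16·49 + 33.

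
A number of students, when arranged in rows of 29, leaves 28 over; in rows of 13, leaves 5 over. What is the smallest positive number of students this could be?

57

Since 13·9 ≡ 1 (mod 29), take x = 5 + 13·((28−5)·9 mod 29) = 5 + 13·4 = 57.
Check: 57 mod 29 = 28, 57 mod 13 = 5.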